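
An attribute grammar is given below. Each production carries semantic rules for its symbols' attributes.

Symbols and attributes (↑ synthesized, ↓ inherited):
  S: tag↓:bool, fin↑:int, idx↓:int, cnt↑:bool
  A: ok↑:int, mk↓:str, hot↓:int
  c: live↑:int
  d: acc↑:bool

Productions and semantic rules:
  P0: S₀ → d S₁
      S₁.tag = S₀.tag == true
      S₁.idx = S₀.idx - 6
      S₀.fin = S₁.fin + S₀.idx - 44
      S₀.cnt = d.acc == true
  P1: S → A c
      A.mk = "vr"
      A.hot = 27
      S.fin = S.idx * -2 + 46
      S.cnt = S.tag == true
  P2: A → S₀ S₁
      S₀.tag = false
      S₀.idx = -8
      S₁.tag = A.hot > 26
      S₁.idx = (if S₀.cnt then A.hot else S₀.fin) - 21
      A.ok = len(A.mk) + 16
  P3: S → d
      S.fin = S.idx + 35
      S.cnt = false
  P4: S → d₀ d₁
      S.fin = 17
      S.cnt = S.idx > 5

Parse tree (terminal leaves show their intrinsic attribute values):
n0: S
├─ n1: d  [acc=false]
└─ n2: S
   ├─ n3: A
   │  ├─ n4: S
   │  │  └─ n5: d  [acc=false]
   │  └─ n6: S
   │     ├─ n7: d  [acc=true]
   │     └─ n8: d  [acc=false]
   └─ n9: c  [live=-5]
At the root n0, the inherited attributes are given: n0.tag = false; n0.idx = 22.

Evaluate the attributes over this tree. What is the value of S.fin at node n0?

-8

1. n0.tag = false  [given at root]
2. n0.idx = 22  [given at root]
3. n1.acc = false  [terminal]
4. n2.tag = false  [S₀.tag == true]
5. n2.idx = 16  [S₀.idx - 6]
6. n3.mk = "vr"  ["vr"]
7. n3.hot = 27  [27]
8. n4.tag = false  [false]
9. n4.idx = -8  [-8]
10. n5.acc = false  [terminal]
11. n4.fin = 27  [S.idx + 35]
12. n4.cnt = false  [false]
13. n6.tag = true  [A.hot > 26]
14. n6.idx = 6  [(if S₀.cnt then A.hot else S₀.fin) - 21]
15. n7.acc = true  [terminal]
16. n8.acc = false  [terminal]
17. n6.fin = 17  [17]
18. n6.cnt = true  [S.idx > 5]
19. n3.ok = 18  [len(A.mk) + 16]
20. n9.live = -5  [terminal]
21. n2.fin = 14  [S.idx * -2 + 46]
22. n2.cnt = false  [S.tag == true]
23. n0.fin = -8  [S₁.fin + S₀.idx - 44]
24. n0.cnt = false  [d.acc == true]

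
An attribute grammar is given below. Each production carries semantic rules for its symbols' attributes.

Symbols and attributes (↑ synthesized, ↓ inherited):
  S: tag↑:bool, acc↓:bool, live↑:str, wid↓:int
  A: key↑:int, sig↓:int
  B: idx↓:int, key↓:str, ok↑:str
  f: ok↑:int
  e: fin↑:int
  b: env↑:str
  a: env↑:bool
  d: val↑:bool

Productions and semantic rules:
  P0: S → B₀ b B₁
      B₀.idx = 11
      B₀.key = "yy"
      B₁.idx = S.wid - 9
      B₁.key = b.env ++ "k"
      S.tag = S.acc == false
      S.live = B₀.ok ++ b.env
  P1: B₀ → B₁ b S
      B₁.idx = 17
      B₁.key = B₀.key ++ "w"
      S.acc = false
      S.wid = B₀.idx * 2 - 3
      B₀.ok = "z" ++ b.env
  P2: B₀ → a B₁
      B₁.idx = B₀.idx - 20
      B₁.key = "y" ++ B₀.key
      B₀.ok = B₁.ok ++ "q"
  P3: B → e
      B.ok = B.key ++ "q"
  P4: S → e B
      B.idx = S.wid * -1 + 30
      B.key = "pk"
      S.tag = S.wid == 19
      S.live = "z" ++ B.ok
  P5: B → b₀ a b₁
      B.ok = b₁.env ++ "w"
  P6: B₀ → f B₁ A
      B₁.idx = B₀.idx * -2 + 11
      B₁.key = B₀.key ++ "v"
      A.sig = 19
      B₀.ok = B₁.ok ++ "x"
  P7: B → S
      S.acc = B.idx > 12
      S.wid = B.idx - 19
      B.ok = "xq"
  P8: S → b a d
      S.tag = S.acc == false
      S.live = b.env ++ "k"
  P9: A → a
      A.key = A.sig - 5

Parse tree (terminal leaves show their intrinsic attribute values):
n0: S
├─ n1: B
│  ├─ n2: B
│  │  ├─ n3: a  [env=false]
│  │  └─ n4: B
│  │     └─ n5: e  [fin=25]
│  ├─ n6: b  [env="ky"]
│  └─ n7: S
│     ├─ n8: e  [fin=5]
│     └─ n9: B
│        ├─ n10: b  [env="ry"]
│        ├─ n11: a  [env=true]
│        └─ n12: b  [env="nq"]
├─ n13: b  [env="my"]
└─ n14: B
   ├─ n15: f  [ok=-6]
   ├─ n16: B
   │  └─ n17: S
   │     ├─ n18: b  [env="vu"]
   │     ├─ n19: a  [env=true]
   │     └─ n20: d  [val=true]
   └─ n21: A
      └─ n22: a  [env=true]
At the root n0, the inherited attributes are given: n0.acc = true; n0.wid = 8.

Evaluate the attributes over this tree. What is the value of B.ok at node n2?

1. n0.acc = true  [given at root]
2. n0.wid = 8  [given at root]
3. n1.idx = 11  [11]
4. n1.key = "yy"  ["yy"]
5. n2.idx = 17  [17]
6. n2.key = "yyw"  [B₀.key ++ "w"]
7. n3.env = false  [terminal]
8. n4.idx = -3  [B₀.idx - 20]
9. n4.key = "yyyw"  ["y" ++ B₀.key]
10. n5.fin = 25  [terminal]
11. n4.ok = "yyywq"  [B.key ++ "q"]
12. n2.ok = "yyywqq"  [B₁.ok ++ "q"]
13. n6.env = "ky"  [terminal]
14. n7.acc = false  [false]
15. n7.wid = 19  [B₀.idx * 2 - 3]
16. n8.fin = 5  [terminal]
17. n9.idx = 11  [S.wid * -1 + 30]
18. n9.key = "pk"  ["pk"]
19. n10.env = "ry"  [terminal]
20. n11.env = true  [terminal]
21. n12.env = "nq"  [terminal]
22. n9.ok = "nqw"  [b₁.env ++ "w"]
23. n7.tag = true  [S.wid == 19]
24. n7.live = "znqw"  ["z" ++ B.ok]
25. n1.ok = "zky"  ["z" ++ b.env]
26. n13.env = "my"  [terminal]
27. n14.idx = -1  [S.wid - 9]
28. n14.key = "myk"  [b.env ++ "k"]
29. n15.ok = -6  [terminal]
30. n16.idx = 13  [B₀.idx * -2 + 11]
31. n16.key = "mykv"  [B₀.key ++ "v"]
32. n17.acc = true  [B.idx > 12]
33. n17.wid = -6  [B.idx - 19]
34. n18.env = "vu"  [terminal]
35. n19.env = true  [terminal]
36. n20.val = true  [terminal]
37. n17.tag = false  [S.acc == false]
38. n17.live = "vuk"  [b.env ++ "k"]
39. n16.ok = "xq"  ["xq"]
40. n21.sig = 19  [19]
41. n22.env = true  [terminal]
42. n21.key = 14  [A.sig - 5]
43. n14.ok = "xqx"  [B₁.ok ++ "x"]
44. n0.tag = false  [S.acc == false]
45. n0.live = "zkymy"  [B₀.ok ++ b.env]

"yyywqq"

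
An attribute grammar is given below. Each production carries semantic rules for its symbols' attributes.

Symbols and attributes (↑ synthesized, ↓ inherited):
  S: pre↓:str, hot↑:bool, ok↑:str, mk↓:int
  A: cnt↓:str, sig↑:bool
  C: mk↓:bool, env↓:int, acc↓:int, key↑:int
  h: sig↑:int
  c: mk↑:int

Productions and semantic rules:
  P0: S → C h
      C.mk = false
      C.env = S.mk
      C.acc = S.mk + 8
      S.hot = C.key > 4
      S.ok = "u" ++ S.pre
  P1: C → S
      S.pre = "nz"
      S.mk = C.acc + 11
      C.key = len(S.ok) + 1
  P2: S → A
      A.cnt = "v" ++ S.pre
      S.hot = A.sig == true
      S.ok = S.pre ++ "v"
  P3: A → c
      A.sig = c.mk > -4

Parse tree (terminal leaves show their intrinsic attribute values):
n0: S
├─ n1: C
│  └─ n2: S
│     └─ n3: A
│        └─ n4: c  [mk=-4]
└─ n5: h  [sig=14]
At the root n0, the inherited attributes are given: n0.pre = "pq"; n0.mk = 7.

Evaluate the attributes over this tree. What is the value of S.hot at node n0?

1. n0.pre = "pq"  [given at root]
2. n0.mk = 7  [given at root]
3. n1.mk = false  [false]
4. n1.env = 7  [S.mk]
5. n1.acc = 15  [S.mk + 8]
6. n2.pre = "nz"  ["nz"]
7. n2.mk = 26  [C.acc + 11]
8. n3.cnt = "vnz"  ["v" ++ S.pre]
9. n4.mk = -4  [terminal]
10. n3.sig = false  [c.mk > -4]
11. n2.hot = false  [A.sig == true]
12. n2.ok = "nzv"  [S.pre ++ "v"]
13. n1.key = 4  [len(S.ok) + 1]
14. n5.sig = 14  [terminal]
15. n0.hot = false  [C.key > 4]
16. n0.ok = "upq"  ["u" ++ S.pre]

false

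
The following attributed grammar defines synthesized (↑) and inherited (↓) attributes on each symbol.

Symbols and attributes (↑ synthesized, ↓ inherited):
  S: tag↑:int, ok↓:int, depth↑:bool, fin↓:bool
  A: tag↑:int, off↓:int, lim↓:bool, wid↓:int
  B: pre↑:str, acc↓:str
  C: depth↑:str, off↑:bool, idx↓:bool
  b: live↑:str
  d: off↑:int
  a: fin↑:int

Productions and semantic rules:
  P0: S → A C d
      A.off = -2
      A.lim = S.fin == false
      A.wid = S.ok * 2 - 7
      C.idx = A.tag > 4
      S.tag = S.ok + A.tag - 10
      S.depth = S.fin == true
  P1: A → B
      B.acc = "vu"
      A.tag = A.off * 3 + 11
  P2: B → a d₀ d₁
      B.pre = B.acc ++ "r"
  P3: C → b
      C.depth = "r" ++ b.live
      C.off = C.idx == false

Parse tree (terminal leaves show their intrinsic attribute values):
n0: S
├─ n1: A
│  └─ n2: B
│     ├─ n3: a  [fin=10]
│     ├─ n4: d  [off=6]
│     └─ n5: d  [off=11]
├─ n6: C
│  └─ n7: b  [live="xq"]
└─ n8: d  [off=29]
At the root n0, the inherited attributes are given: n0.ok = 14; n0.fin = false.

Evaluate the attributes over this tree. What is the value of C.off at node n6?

false

1. n0.ok = 14  [given at root]
2. n0.fin = false  [given at root]
3. n1.off = -2  [-2]
4. n1.lim = true  [S.fin == false]
5. n1.wid = 21  [S.ok * 2 - 7]
6. n2.acc = "vu"  ["vu"]
7. n3.fin = 10  [terminal]
8. n4.off = 6  [terminal]
9. n5.off = 11  [terminal]
10. n2.pre = "vur"  [B.acc ++ "r"]
11. n1.tag = 5  [A.off * 3 + 11]
12. n6.idx = true  [A.tag > 4]
13. n7.live = "xq"  [terminal]
14. n6.depth = "rxq"  ["r" ++ b.live]
15. n6.off = false  [C.idx == false]
16. n8.off = 29  [terminal]
17. n0.tag = 9  [S.ok + A.tag - 10]
18. n0.depth = false  [S.fin == true]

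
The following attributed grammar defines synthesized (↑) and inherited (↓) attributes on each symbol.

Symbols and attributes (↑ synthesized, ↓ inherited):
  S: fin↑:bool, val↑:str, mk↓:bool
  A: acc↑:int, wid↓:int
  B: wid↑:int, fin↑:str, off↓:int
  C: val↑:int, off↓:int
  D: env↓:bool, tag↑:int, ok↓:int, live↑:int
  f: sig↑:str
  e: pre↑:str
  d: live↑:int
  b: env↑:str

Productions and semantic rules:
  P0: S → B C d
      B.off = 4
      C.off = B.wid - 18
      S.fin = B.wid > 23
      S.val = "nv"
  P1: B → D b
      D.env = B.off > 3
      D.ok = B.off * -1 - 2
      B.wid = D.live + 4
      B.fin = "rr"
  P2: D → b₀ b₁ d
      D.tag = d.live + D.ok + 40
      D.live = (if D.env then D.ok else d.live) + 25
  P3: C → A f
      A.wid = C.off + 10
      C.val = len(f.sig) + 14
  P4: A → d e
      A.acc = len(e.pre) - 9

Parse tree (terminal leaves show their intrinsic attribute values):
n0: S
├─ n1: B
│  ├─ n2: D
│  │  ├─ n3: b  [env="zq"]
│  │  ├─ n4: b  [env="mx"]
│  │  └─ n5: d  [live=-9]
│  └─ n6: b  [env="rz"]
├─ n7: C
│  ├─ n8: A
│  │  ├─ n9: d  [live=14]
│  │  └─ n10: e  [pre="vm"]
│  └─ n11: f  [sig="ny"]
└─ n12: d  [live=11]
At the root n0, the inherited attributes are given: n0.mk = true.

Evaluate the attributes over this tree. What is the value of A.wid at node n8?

1. n0.mk = true  [given at root]
2. n1.off = 4  [4]
3. n2.env = true  [B.off > 3]
4. n2.ok = -6  [B.off * -1 - 2]
5. n3.env = "zq"  [terminal]
6. n4.env = "mx"  [terminal]
7. n5.live = -9  [terminal]
8. n2.tag = 25  [d.live + D.ok + 40]
9. n2.live = 19  [(if D.env then D.ok else d.live) + 25]
10. n6.env = "rz"  [terminal]
11. n1.wid = 23  [D.live + 4]
12. n1.fin = "rr"  ["rr"]
13. n7.off = 5  [B.wid - 18]
14. n8.wid = 15  [C.off + 10]
15. n9.live = 14  [terminal]
16. n10.pre = "vm"  [terminal]
17. n8.acc = -7  [len(e.pre) - 9]
18. n11.sig = "ny"  [terminal]
19. n7.val = 16  [len(f.sig) + 14]
20. n12.live = 11  [terminal]
21. n0.fin = false  [B.wid > 23]
22. n0.val = "nv"  ["nv"]

15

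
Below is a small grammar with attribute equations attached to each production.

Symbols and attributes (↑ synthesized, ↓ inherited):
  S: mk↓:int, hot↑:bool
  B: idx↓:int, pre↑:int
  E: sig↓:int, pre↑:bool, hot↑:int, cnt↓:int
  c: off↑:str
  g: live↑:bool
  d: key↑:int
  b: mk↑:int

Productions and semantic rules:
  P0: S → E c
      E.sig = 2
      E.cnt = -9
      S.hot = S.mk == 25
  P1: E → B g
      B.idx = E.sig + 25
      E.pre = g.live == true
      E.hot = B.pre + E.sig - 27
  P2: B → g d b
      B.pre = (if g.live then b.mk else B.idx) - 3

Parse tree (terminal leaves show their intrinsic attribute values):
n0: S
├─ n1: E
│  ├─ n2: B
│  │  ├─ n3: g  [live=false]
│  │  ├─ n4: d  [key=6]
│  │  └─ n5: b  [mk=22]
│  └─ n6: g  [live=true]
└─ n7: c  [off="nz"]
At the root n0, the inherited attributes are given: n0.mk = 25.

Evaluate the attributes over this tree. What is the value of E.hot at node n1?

-1

1. n0.mk = 25  [given at root]
2. n1.sig = 2  [2]
3. n1.cnt = -9  [-9]
4. n2.idx = 27  [E.sig + 25]
5. n3.live = false  [terminal]
6. n4.key = 6  [terminal]
7. n5.mk = 22  [terminal]
8. n2.pre = 24  [(if g.live then b.mk else B.idx) - 3]
9. n6.live = true  [terminal]
10. n1.pre = true  [g.live == true]
11. n1.hot = -1  [B.pre + E.sig - 27]
12. n7.off = "nz"  [terminal]
13. n0.hot = true  [S.mk == 25]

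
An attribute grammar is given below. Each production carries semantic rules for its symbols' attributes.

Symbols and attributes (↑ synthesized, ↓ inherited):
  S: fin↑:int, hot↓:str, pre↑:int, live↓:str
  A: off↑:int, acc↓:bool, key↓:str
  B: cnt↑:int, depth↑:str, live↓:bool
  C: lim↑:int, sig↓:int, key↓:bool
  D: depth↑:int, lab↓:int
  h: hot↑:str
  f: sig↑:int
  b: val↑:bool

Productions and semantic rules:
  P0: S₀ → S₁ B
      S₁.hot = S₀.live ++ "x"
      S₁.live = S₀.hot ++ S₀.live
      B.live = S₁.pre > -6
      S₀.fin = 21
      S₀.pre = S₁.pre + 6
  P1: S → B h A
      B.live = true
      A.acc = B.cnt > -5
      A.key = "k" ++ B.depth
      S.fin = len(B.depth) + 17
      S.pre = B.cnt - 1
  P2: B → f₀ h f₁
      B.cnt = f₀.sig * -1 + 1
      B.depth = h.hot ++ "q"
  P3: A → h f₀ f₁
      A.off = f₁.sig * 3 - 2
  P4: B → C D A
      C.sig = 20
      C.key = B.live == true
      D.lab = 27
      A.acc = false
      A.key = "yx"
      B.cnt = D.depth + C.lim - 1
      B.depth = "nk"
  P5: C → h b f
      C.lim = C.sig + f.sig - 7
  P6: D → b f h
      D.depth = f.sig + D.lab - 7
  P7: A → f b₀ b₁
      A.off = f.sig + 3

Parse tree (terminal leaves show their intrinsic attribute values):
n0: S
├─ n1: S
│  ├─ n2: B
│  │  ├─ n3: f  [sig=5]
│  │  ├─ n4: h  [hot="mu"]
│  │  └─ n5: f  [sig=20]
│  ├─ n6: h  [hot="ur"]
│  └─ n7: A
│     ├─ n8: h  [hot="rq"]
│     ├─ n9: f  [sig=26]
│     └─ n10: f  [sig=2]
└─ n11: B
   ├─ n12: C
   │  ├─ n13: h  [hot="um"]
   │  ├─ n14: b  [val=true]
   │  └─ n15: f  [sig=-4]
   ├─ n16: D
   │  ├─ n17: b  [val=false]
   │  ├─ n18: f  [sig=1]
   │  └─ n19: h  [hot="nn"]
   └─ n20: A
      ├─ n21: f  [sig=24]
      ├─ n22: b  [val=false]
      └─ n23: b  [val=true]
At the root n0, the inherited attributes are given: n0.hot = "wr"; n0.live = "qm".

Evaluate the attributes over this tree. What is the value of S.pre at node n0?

1

1. n0.hot = "wr"  [given at root]
2. n0.live = "qm"  [given at root]
3. n1.hot = "qmx"  [S₀.live ++ "x"]
4. n1.live = "wrqm"  [S₀.hot ++ S₀.live]
5. n2.live = true  [true]
6. n3.sig = 5  [terminal]
7. n4.hot = "mu"  [terminal]
8. n5.sig = 20  [terminal]
9. n2.cnt = -4  [f₀.sig * -1 + 1]
10. n2.depth = "muq"  [h.hot ++ "q"]
11. n6.hot = "ur"  [terminal]
12. n7.acc = true  [B.cnt > -5]
13. n7.key = "kmuq"  ["k" ++ B.depth]
14. n8.hot = "rq"  [terminal]
15. n9.sig = 26  [terminal]
16. n10.sig = 2  [terminal]
17. n7.off = 4  [f₁.sig * 3 - 2]
18. n1.fin = 20  [len(B.depth) + 17]
19. n1.pre = -5  [B.cnt - 1]
20. n11.live = true  [S₁.pre > -6]
21. n12.sig = 20  [20]
22. n12.key = true  [B.live == true]
23. n13.hot = "um"  [terminal]
24. n14.val = true  [terminal]
25. n15.sig = -4  [terminal]
26. n12.lim = 9  [C.sig + f.sig - 7]
27. n16.lab = 27  [27]
28. n17.val = false  [terminal]
29. n18.sig = 1  [terminal]
30. n19.hot = "nn"  [terminal]
31. n16.depth = 21  [f.sig + D.lab - 7]
32. n20.acc = false  [false]
33. n20.key = "yx"  ["yx"]
34. n21.sig = 24  [terminal]
35. n22.val = false  [terminal]
36. n23.val = true  [terminal]
37. n20.off = 27  [f.sig + 3]
38. n11.cnt = 29  [D.depth + C.lim - 1]
39. n11.depth = "nk"  ["nk"]
40. n0.fin = 21  [21]
41. n0.pre = 1  [S₁.pre + 6]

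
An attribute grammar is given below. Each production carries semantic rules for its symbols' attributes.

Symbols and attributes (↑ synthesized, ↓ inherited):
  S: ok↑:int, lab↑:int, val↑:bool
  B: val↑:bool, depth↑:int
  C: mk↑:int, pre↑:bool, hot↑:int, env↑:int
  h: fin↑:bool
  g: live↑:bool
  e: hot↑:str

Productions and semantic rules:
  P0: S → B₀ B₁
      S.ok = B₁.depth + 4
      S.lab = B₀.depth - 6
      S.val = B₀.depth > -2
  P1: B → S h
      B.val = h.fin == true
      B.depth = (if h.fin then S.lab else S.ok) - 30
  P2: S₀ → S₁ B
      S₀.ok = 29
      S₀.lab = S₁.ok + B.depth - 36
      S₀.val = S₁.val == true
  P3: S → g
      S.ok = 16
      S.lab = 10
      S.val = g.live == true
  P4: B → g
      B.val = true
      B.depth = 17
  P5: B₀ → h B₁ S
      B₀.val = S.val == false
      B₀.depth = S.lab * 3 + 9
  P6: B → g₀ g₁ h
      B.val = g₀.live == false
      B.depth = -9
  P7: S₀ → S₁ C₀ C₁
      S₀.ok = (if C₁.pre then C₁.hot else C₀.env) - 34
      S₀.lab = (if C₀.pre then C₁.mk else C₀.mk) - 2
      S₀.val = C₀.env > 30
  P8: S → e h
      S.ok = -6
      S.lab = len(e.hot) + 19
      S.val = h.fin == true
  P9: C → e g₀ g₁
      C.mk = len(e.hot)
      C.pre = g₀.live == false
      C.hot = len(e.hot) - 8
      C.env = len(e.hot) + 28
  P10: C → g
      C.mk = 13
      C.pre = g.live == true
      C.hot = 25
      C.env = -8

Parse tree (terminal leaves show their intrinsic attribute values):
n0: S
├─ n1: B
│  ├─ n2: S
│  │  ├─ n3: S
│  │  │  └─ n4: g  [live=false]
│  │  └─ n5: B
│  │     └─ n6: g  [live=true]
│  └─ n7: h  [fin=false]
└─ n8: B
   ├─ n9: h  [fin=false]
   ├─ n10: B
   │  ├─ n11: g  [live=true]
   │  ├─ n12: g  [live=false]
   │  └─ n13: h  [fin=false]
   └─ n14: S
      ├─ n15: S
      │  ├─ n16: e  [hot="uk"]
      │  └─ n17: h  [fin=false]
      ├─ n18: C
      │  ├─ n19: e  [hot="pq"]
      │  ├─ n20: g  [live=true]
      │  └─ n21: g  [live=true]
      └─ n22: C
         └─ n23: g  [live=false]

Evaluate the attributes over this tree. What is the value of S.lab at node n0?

-7

1. n4.live = false  [terminal]
2. n3.ok = 16  [16]
3. n3.lab = 10  [10]
4. n3.val = false  [g.live == true]
5. n6.live = true  [terminal]
6. n5.val = true  [true]
7. n5.depth = 17  [17]
8. n2.ok = 29  [29]
9. n2.lab = -3  [S₁.ok + B.depth - 36]
10. n2.val = false  [S₁.val == true]
11. n7.fin = false  [terminal]
12. n1.val = false  [h.fin == true]
13. n1.depth = -1  [(if h.fin then S.lab else S.ok) - 30]
14. n9.fin = false  [terminal]
15. n11.live = true  [terminal]
16. n12.live = false  [terminal]
17. n13.fin = false  [terminal]
18. n10.val = false  [g₀.live == false]
19. n10.depth = -9  [-9]
20. n16.hot = "uk"  [terminal]
21. n17.fin = false  [terminal]
22. n15.ok = -6  [-6]
23. n15.lab = 21  [len(e.hot) + 19]
24. n15.val = false  [h.fin == true]
25. n19.hot = "pq"  [terminal]
26. n20.live = true  [terminal]
27. n21.live = true  [terminal]
28. n18.mk = 2  [len(e.hot)]
29. n18.pre = false  [g₀.live == false]
30. n18.hot = -6  [len(e.hot) - 8]
31. n18.env = 30  [len(e.hot) + 28]
32. n23.live = false  [terminal]
33. n22.mk = 13  [13]
34. n22.pre = false  [g.live == true]
35. n22.hot = 25  [25]
36. n22.env = -8  [-8]
37. n14.ok = -4  [(if C₁.pre then C₁.hot else C₀.env) - 34]
38. n14.lab = 0  [(if C₀.pre then C₁.mk else C₀.mk) - 2]
39. n14.val = false  [C₀.env > 30]
40. n8.val = true  [S.val == false]
41. n8.depth = 9  [S.lab * 3 + 9]
42. n0.ok = 13  [B₁.depth + 4]
43. n0.lab = -7  [B₀.depth - 6]
44. n0.val = true  [B₀.depth > -2]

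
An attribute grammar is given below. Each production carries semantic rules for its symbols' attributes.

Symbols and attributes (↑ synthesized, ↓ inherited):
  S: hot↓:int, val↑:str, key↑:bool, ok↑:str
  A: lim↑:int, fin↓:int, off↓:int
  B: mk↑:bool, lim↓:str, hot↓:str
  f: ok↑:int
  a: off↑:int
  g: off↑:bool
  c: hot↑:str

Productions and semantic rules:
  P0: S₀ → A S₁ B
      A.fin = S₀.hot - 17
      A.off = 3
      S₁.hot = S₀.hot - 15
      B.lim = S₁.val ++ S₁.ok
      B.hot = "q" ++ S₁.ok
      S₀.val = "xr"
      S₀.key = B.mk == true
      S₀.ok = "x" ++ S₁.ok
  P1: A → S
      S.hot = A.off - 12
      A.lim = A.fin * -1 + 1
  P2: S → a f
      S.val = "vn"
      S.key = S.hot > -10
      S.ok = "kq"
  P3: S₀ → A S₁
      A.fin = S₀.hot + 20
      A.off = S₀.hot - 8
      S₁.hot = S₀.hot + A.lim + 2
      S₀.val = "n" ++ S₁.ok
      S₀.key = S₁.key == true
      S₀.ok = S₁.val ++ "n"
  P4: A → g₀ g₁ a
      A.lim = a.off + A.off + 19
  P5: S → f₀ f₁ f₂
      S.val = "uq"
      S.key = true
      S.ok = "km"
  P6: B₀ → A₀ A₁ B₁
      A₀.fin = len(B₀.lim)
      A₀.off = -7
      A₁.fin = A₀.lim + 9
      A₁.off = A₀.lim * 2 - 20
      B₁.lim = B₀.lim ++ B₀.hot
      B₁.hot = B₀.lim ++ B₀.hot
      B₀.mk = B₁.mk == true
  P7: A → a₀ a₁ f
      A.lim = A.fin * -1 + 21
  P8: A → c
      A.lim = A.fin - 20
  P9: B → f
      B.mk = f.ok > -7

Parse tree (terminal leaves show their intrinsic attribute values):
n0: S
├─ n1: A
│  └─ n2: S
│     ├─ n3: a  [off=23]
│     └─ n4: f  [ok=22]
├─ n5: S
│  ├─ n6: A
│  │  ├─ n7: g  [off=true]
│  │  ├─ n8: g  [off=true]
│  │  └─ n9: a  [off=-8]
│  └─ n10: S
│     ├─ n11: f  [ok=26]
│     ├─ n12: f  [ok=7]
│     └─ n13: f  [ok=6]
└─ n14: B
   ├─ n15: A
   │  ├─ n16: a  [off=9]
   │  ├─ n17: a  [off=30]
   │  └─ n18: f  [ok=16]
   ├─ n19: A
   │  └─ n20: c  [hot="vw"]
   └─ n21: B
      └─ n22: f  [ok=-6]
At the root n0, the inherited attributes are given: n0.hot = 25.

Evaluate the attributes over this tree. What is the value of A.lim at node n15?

15

1. n0.hot = 25  [given at root]
2. n1.fin = 8  [S₀.hot - 17]
3. n1.off = 3  [3]
4. n2.hot = -9  [A.off - 12]
5. n3.off = 23  [terminal]
6. n4.ok = 22  [terminal]
7. n2.val = "vn"  ["vn"]
8. n2.key = true  [S.hot > -10]
9. n2.ok = "kq"  ["kq"]
10. n1.lim = -7  [A.fin * -1 + 1]
11. n5.hot = 10  [S₀.hot - 15]
12. n6.fin = 30  [S₀.hot + 20]
13. n6.off = 2  [S₀.hot - 8]
14. n7.off = true  [terminal]
15. n8.off = true  [terminal]
16. n9.off = -8  [terminal]
17. n6.lim = 13  [a.off + A.off + 19]
18. n10.hot = 25  [S₀.hot + A.lim + 2]
19. n11.ok = 26  [terminal]
20. n12.ok = 7  [terminal]
21. n13.ok = 6  [terminal]
22. n10.val = "uq"  ["uq"]
23. n10.key = true  [true]
24. n10.ok = "km"  ["km"]
25. n5.val = "nkm"  ["n" ++ S₁.ok]
26. n5.key = true  [S₁.key == true]
27. n5.ok = "uqn"  [S₁.val ++ "n"]
28. n14.lim = "nkmuqn"  [S₁.val ++ S₁.ok]
29. n14.hot = "quqn"  ["q" ++ S₁.ok]
30. n15.fin = 6  [len(B₀.lim)]
31. n15.off = -7  [-7]
32. n16.off = 9  [terminal]
33. n17.off = 30  [terminal]
34. n18.ok = 16  [terminal]
35. n15.lim = 15  [A.fin * -1 + 21]
36. n19.fin = 24  [A₀.lim + 9]
37. n19.off = 10  [A₀.lim * 2 - 20]
38. n20.hot = "vw"  [terminal]
39. n19.lim = 4  [A.fin - 20]
40. n21.lim = "nkmuqnquqn"  [B₀.lim ++ B₀.hot]
41. n21.hot = "nkmuqnquqn"  [B₀.lim ++ B₀.hot]
42. n22.ok = -6  [terminal]
43. n21.mk = true  [f.ok > -7]
44. n14.mk = true  [B₁.mk == true]
45. n0.val = "xr"  ["xr"]
46. n0.key = true  [B.mk == true]
47. n0.ok = "xuqn"  ["x" ++ S₁.ok]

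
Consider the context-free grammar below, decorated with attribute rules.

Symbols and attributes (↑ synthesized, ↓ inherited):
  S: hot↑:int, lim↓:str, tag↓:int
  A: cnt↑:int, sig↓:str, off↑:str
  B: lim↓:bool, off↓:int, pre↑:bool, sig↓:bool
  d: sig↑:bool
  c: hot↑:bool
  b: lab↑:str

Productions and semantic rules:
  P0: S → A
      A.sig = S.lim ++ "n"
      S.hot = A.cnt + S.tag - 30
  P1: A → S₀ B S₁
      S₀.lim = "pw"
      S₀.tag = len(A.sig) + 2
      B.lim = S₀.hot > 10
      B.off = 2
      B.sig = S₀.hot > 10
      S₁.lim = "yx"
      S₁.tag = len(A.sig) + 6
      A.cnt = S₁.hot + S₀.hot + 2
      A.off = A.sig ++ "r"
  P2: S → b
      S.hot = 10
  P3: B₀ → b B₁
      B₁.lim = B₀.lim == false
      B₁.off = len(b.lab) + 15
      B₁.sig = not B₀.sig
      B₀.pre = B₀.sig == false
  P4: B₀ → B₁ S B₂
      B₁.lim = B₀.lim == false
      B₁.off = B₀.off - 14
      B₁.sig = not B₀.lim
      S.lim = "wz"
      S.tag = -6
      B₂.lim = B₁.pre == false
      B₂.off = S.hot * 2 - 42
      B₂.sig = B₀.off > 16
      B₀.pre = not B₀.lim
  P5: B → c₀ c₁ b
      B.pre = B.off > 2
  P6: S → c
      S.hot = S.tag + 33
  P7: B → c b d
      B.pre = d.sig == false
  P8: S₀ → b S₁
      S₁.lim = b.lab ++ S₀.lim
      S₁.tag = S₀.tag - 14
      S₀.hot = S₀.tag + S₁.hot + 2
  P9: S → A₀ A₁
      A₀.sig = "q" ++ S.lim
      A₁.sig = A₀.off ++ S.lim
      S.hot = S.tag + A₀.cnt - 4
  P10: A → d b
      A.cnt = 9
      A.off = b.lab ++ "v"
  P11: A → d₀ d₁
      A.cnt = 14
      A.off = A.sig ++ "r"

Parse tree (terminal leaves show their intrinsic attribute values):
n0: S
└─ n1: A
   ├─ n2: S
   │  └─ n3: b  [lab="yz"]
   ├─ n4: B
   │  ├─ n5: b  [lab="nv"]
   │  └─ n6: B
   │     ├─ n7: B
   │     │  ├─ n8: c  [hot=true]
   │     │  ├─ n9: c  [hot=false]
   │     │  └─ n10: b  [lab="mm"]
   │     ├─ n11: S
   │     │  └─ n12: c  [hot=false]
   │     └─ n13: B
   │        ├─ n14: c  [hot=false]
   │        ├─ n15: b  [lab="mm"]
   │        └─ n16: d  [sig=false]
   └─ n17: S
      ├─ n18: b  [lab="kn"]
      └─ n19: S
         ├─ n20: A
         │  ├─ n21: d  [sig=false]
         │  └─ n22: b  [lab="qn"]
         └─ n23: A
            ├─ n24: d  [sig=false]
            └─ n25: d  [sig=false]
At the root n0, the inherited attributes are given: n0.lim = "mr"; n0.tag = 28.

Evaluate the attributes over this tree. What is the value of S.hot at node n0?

21

1. n0.lim = "mr"  [given at root]
2. n0.tag = 28  [given at root]
3. n1.sig = "mrn"  [S.lim ++ "n"]
4. n2.lim = "pw"  ["pw"]
5. n2.tag = 5  [len(A.sig) + 2]
6. n3.lab = "yz"  [terminal]
7. n2.hot = 10  [10]
8. n4.lim = false  [S₀.hot > 10]
9. n4.off = 2  [2]
10. n4.sig = false  [S₀.hot > 10]
11. n5.lab = "nv"  [terminal]
12. n6.lim = true  [B₀.lim == false]
13. n6.off = 17  [len(b.lab) + 15]
14. n6.sig = true  [not B₀.sig]
15. n7.lim = false  [B₀.lim == false]
16. n7.off = 3  [B₀.off - 14]
17. n7.sig = false  [not B₀.lim]
18. n8.hot = true  [terminal]
19. n9.hot = false  [terminal]
20. n10.lab = "mm"  [terminal]
21. n7.pre = true  [B.off > 2]
22. n11.lim = "wz"  ["wz"]
23. n11.tag = -6  [-6]
24. n12.hot = false  [terminal]
25. n11.hot = 27  [S.tag + 33]
26. n13.lim = false  [B₁.pre == false]
27. n13.off = 12  [S.hot * 2 - 42]
28. n13.sig = true  [B₀.off > 16]
29. n14.hot = false  [terminal]
30. n15.lab = "mm"  [terminal]
31. n16.sig = false  [terminal]
32. n13.pre = true  [d.sig == false]
33. n6.pre = false  [not B₀.lim]
34. n4.pre = true  [B₀.sig == false]
35. n17.lim = "yx"  ["yx"]
36. n17.tag = 9  [len(A.sig) + 6]
37. n18.lab = "kn"  [terminal]
38. n19.lim = "knyx"  [b.lab ++ S₀.lim]
39. n19.tag = -5  [S₀.tag - 14]
40. n20.sig = "qknyx"  ["q" ++ S.lim]
41. n21.sig = false  [terminal]
42. n22.lab = "qn"  [terminal]
43. n20.cnt = 9  [9]
44. n20.off = "qnv"  [b.lab ++ "v"]
45. n23.sig = "qnvknyx"  [A₀.off ++ S.lim]
46. n24.sig = false  [terminal]
47. n25.sig = false  [terminal]
48. n23.cnt = 14  [14]
49. n23.off = "qnvknyxr"  [A.sig ++ "r"]
50. n19.hot = 0  [S.tag + A₀.cnt - 4]
51. n17.hot = 11  [S₀.tag + S₁.hot + 2]
52. n1.cnt = 23  [S₁.hot + S₀.hot + 2]
53. n1.off = "mrnr"  [A.sig ++ "r"]
54. n0.hot = 21  [A.cnt + S.tag - 30]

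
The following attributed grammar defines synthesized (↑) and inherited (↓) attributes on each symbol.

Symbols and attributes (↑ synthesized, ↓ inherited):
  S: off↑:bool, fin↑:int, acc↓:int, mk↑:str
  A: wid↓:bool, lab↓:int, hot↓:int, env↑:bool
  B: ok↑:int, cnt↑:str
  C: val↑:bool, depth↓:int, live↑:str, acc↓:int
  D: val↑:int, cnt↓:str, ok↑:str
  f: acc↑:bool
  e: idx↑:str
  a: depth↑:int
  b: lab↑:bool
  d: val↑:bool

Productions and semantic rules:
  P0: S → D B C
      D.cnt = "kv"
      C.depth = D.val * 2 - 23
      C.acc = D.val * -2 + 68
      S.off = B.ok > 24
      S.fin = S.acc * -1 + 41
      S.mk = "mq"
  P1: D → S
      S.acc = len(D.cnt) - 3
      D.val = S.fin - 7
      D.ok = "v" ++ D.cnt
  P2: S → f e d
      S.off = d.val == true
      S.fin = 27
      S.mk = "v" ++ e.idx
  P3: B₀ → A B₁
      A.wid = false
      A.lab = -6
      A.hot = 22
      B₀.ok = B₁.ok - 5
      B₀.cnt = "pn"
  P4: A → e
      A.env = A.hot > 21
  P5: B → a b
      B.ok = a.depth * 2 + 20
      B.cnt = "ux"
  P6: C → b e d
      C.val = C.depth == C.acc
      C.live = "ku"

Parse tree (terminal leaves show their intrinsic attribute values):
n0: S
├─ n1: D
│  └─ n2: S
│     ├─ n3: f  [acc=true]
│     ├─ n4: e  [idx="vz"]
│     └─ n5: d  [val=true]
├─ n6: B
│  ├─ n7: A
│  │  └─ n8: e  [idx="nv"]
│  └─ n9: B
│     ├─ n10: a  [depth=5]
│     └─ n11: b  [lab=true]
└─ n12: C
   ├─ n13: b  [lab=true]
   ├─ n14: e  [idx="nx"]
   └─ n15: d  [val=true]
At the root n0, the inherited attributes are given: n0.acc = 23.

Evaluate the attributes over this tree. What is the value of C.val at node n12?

1. n0.acc = 23  [given at root]
2. n1.cnt = "kv"  ["kv"]
3. n2.acc = -1  [len(D.cnt) - 3]
4. n3.acc = true  [terminal]
5. n4.idx = "vz"  [terminal]
6. n5.val = true  [terminal]
7. n2.off = true  [d.val == true]
8. n2.fin = 27  [27]
9. n2.mk = "vvz"  ["v" ++ e.idx]
10. n1.val = 20  [S.fin - 7]
11. n1.ok = "vkv"  ["v" ++ D.cnt]
12. n7.wid = false  [false]
13. n7.lab = -6  [-6]
14. n7.hot = 22  [22]
15. n8.idx = "nv"  [terminal]
16. n7.env = true  [A.hot > 21]
17. n10.depth = 5  [terminal]
18. n11.lab = true  [terminal]
19. n9.ok = 30  [a.depth * 2 + 20]
20. n9.cnt = "ux"  ["ux"]
21. n6.ok = 25  [B₁.ok - 5]
22. n6.cnt = "pn"  ["pn"]
23. n12.depth = 17  [D.val * 2 - 23]
24. n12.acc = 28  [D.val * -2 + 68]
25. n13.lab = true  [terminal]
26. n14.idx = "nx"  [terminal]
27. n15.val = true  [terminal]
28. n12.val = false  [C.depth == C.acc]
29. n12.live = "ku"  ["ku"]
30. n0.off = true  [B.ok > 24]
31. n0.fin = 18  [S.acc * -1 + 41]
32. n0.mk = "mq"  ["mq"]

false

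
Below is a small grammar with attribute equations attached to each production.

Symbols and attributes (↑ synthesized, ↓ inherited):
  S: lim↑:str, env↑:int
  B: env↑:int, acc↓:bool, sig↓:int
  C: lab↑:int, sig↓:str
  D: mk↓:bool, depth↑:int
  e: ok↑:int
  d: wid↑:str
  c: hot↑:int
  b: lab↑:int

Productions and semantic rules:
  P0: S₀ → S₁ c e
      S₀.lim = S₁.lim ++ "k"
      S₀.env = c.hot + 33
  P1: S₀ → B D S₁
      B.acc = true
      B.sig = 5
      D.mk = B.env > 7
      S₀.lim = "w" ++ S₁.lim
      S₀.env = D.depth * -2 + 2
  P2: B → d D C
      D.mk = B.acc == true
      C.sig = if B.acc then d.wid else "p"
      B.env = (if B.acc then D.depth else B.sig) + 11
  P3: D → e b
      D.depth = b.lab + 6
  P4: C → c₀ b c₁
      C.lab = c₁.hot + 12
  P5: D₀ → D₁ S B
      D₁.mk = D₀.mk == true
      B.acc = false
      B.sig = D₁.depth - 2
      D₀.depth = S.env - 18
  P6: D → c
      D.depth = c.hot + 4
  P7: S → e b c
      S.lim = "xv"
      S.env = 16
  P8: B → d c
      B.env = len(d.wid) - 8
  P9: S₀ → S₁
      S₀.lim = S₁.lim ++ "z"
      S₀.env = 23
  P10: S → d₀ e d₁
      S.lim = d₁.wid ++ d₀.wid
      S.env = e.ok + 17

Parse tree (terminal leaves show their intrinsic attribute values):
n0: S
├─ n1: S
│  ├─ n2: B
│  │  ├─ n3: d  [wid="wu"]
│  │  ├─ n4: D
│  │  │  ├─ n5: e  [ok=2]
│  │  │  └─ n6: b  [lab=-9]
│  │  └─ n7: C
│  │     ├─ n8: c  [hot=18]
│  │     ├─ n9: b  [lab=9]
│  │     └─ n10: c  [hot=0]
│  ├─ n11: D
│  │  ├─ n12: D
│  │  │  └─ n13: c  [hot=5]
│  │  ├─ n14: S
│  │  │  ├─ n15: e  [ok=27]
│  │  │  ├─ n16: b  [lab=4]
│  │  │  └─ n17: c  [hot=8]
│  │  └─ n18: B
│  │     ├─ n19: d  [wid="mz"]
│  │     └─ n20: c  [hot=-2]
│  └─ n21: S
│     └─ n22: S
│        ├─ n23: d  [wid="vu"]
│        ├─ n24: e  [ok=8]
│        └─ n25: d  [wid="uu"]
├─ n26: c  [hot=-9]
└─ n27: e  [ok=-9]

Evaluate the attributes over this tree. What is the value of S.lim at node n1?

1. n2.acc = true  [true]
2. n2.sig = 5  [5]
3. n3.wid = "wu"  [terminal]
4. n4.mk = true  [B.acc == true]
5. n5.ok = 2  [terminal]
6. n6.lab = -9  [terminal]
7. n4.depth = -3  [b.lab + 6]
8. n7.sig = "wu"  [if B.acc then d.wid else "p"]
9. n8.hot = 18  [terminal]
10. n9.lab = 9  [terminal]
11. n10.hot = 0  [terminal]
12. n7.lab = 12  [c₁.hot + 12]
13. n2.env = 8  [(if B.acc then D.depth else B.sig) + 11]
14. n11.mk = true  [B.env > 7]
15. n12.mk = true  [D₀.mk == true]
16. n13.hot = 5  [terminal]
17. n12.depth = 9  [c.hot + 4]
18. n15.ok = 27  [terminal]
19. n16.lab = 4  [terminal]
20. n17.hot = 8  [terminal]
21. n14.lim = "xv"  ["xv"]
22. n14.env = 16  [16]
23. n18.acc = false  [false]
24. n18.sig = 7  [D₁.depth - 2]
25. n19.wid = "mz"  [terminal]
26. n20.hot = -2  [terminal]
27. n18.env = -6  [len(d.wid) - 8]
28. n11.depth = -2  [S.env - 18]
29. n23.wid = "vu"  [terminal]
30. n24.ok = 8  [terminal]
31. n25.wid = "uu"  [terminal]
32. n22.lim = "uuvu"  [d₁.wid ++ d₀.wid]
33. n22.env = 25  [e.ok + 17]
34. n21.lim = "uuvuz"  [S₁.lim ++ "z"]
35. n21.env = 23  [23]
36. n1.lim = "wuuvuz"  ["w" ++ S₁.lim]
37. n1.env = 6  [D.depth * -2 + 2]
38. n26.hot = -9  [terminal]
39. n27.ok = -9  [terminal]
40. n0.lim = "wuuvuzk"  [S₁.lim ++ "k"]
41. n0.env = 24  [c.hot + 33]

"wuuvuz"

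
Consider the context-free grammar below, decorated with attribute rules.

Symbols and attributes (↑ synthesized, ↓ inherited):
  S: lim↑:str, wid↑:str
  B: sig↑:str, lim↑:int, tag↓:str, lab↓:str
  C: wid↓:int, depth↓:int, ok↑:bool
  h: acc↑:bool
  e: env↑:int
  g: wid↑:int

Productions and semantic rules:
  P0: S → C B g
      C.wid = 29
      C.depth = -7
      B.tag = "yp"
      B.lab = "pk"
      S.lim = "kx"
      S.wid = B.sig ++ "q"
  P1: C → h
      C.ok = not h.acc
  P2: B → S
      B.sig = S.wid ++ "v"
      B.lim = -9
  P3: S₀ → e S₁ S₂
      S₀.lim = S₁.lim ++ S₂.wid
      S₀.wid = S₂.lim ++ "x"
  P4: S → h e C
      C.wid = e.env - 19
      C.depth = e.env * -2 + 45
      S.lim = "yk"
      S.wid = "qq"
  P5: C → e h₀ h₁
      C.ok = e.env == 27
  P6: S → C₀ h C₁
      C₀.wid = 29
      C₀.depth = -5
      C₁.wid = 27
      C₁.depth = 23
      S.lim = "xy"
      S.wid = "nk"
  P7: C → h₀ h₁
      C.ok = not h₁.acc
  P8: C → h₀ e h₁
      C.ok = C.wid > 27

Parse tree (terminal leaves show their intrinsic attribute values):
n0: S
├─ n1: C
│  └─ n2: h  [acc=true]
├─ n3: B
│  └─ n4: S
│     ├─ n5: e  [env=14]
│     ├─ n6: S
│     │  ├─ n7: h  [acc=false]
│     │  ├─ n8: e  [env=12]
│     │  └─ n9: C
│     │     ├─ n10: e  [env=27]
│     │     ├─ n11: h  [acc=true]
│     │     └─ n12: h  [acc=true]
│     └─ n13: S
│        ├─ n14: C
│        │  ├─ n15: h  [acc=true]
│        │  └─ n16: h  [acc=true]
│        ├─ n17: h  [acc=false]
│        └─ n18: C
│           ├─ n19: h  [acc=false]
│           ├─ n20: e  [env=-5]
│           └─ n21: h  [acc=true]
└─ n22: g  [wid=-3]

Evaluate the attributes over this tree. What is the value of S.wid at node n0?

1. n1.wid = 29  [29]
2. n1.depth = -7  [-7]
3. n2.acc = true  [terminal]
4. n1.ok = false  [not h.acc]
5. n3.tag = "yp"  ["yp"]
6. n3.lab = "pk"  ["pk"]
7. n5.env = 14  [terminal]
8. n7.acc = false  [terminal]
9. n8.env = 12  [terminal]
10. n9.wid = -7  [e.env - 19]
11. n9.depth = 21  [e.env * -2 + 45]
12. n10.env = 27  [terminal]
13. n11.acc = true  [terminal]
14. n12.acc = true  [terminal]
15. n9.ok = true  [e.env == 27]
16. n6.lim = "yk"  ["yk"]
17. n6.wid = "qq"  ["qq"]
18. n14.wid = 29  [29]
19. n14.depth = -5  [-5]
20. n15.acc = true  [terminal]
21. n16.acc = true  [terminal]
22. n14.ok = false  [not h₁.acc]
23. n17.acc = false  [terminal]
24. n18.wid = 27  [27]
25. n18.depth = 23  [23]
26. n19.acc = false  [terminal]
27. n20.env = -5  [terminal]
28. n21.acc = true  [terminal]
29. n18.ok = false  [C.wid > 27]
30. n13.lim = "xy"  ["xy"]
31. n13.wid = "nk"  ["nk"]
32. n4.lim = "yknk"  [S₁.lim ++ S₂.wid]
33. n4.wid = "xyx"  [S₂.lim ++ "x"]
34. n3.sig = "xyxv"  [S.wid ++ "v"]
35. n3.lim = -9  [-9]
36. n22.wid = -3  [terminal]
37. n0.lim = "kx"  ["kx"]
38. n0.wid = "xyxvq"  [B.sig ++ "q"]

"xyxvq"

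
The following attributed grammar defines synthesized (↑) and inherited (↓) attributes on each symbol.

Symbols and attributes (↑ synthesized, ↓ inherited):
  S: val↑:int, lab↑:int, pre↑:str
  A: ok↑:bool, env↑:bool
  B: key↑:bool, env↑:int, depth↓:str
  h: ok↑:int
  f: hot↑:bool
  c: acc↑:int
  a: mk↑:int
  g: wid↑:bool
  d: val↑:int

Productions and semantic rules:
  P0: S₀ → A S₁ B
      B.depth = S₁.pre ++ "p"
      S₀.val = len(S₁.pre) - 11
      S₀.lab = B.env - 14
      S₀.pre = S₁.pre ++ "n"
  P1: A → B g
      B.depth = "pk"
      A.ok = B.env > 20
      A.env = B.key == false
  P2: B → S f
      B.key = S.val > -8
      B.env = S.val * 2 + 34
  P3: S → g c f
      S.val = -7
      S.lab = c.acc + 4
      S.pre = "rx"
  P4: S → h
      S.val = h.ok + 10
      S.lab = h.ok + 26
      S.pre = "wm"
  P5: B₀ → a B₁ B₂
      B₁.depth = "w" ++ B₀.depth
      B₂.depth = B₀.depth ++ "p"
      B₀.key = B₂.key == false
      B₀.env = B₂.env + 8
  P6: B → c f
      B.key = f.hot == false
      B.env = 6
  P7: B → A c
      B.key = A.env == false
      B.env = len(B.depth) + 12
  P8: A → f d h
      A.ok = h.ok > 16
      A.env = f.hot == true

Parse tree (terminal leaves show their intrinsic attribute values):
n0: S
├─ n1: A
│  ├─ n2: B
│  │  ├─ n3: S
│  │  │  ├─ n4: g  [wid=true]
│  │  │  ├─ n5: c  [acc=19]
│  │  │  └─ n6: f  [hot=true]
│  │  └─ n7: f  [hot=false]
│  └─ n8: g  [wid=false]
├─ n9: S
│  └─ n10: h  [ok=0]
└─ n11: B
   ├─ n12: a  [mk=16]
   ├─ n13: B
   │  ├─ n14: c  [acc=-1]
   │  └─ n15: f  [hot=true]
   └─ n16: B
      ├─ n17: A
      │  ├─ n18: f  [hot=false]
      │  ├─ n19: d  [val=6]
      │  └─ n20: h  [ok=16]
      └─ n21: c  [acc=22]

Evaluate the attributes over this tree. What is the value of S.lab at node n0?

1. n2.depth = "pk"  ["pk"]
2. n4.wid = true  [terminal]
3. n5.acc = 19  [terminal]
4. n6.hot = true  [terminal]
5. n3.val = -7  [-7]
6. n3.lab = 23  [c.acc + 4]
7. n3.pre = "rx"  ["rx"]
8. n7.hot = false  [terminal]
9. n2.key = true  [S.val > -8]
10. n2.env = 20  [S.val * 2 + 34]
11. n8.wid = false  [terminal]
12. n1.ok = false  [B.env > 20]
13. n1.env = false  [B.key == false]
14. n10.ok = 0  [terminal]
15. n9.val = 10  [h.ok + 10]
16. n9.lab = 26  [h.ok + 26]
17. n9.pre = "wm"  ["wm"]
18. n11.depth = "wmp"  [S₁.pre ++ "p"]
19. n12.mk = 16  [terminal]
20. n13.depth = "wwmp"  ["w" ++ B₀.depth]
21. n14.acc = -1  [terminal]
22. n15.hot = true  [terminal]
23. n13.key = false  [f.hot == false]
24. n13.env = 6  [6]
25. n16.depth = "wmpp"  [B₀.depth ++ "p"]
26. n18.hot = false  [terminal]
27. n19.val = 6  [terminal]
28. n20.ok = 16  [terminal]
29. n17.ok = false  [h.ok > 16]
30. n17.env = false  [f.hot == true]
31. n21.acc = 22  [terminal]
32. n16.key = true  [A.env == false]
33. n16.env = 16  [len(B.depth) + 12]
34. n11.key = false  [B₂.key == false]
35. n11.env = 24  [B₂.env + 8]
36. n0.val = -9  [len(S₁.pre) - 11]
37. n0.lab = 10  [B.env - 14]
38. n0.pre = "wmn"  [S₁.pre ++ "n"]

10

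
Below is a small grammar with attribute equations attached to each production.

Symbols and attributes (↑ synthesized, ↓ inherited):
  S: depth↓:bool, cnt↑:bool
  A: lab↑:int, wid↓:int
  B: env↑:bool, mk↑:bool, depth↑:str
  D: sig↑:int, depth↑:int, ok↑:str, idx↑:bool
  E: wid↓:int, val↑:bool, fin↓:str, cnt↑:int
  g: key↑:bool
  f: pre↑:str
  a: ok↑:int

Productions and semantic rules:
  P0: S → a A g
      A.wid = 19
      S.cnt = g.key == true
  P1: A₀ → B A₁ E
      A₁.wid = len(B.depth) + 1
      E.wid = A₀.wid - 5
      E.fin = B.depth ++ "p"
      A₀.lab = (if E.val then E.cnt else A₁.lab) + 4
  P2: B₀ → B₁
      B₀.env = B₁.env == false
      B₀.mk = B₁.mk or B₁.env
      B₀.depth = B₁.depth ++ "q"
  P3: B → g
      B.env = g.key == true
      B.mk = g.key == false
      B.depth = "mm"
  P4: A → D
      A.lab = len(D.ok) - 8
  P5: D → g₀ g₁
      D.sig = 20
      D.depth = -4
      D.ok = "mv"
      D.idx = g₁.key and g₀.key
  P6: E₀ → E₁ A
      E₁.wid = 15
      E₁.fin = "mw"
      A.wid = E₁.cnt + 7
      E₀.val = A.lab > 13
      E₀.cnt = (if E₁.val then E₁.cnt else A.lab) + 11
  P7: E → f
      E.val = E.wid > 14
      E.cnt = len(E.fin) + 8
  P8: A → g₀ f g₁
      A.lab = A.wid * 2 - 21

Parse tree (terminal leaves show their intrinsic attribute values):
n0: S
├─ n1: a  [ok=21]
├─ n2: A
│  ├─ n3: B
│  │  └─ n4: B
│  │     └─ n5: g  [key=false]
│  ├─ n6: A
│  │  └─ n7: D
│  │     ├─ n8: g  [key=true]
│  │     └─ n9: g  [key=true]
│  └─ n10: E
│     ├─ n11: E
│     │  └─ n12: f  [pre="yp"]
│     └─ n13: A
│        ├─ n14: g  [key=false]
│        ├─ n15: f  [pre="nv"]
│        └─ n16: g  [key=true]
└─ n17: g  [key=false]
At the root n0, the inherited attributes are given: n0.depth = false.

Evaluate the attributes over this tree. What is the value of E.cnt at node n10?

1. n0.depth = false  [given at root]
2. n1.ok = 21  [terminal]
3. n2.wid = 19  [19]
4. n5.key = false  [terminal]
5. n4.env = false  [g.key == true]
6. n4.mk = true  [g.key == false]
7. n4.depth = "mm"  ["mm"]
8. n3.env = true  [B₁.env == false]
9. n3.mk = true  [B₁.mk or B₁.env]
10. n3.depth = "mmq"  [B₁.depth ++ "q"]
11. n6.wid = 4  [len(B.depth) + 1]
12. n8.key = true  [terminal]
13. n9.key = true  [terminal]
14. n7.sig = 20  [20]
15. n7.depth = -4  [-4]
16. n7.ok = "mv"  ["mv"]
17. n7.idx = true  [g₁.key and g₀.key]
18. n6.lab = -6  [len(D.ok) - 8]
19. n10.wid = 14  [A₀.wid - 5]
20. n10.fin = "mmqp"  [B.depth ++ "p"]
21. n11.wid = 15  [15]
22. n11.fin = "mw"  ["mw"]
23. n12.pre = "yp"  [terminal]
24. n11.val = true  [E.wid > 14]
25. n11.cnt = 10  [len(E.fin) + 8]
26. n13.wid = 17  [E₁.cnt + 7]
27. n14.key = false  [terminal]
28. n15.pre = "nv"  [terminal]
29. n16.key = true  [terminal]
30. n13.lab = 13  [A.wid * 2 - 21]
31. n10.val = false  [A.lab > 13]
32. n10.cnt = 21  [(if E₁.val then E₁.cnt else A.lab) + 11]
33. n2.lab = -2  [(if E.val then E.cnt else A₁.lab) + 4]
34. n17.key = false  [terminal]
35. n0.cnt = false  [g.key == true]

21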